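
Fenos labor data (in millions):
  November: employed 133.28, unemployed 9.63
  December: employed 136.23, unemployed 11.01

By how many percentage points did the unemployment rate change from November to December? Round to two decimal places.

November: labor force = 133.28 + 9.63 = 142.91; u = 9.63/142.91 = 6.74%.
December: labor force = 136.23 + 11.01 = 147.24; u = 11.01/147.24 = 7.48%.
Change = 7.48% − 6.74% = +0.74 pp.

The unemployment rate changed by +0.74 percentage points.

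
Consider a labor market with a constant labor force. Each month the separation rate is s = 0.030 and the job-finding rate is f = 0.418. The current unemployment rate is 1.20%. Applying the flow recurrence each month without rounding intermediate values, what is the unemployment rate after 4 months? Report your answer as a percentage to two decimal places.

With a fixed labor force, u_{t+1} = u_t + s·(1−u_t) − f·u_t = u_t·(1−s−f) + s.
Here 1−s−f = 0.552 and s = 0.030.
u_1 = 0.012000 × 0.552 + 0.030 = 0.036624.
u_2 = 0.036624 × 0.552 + 0.030 = 0.050216.
u_3 = 0.050216 × 0.552 + 0.030 = 0.057719.
u_4 = 0.057719 × 0.552 + 0.030 = 0.061861.

Unemployment rate after four months ≈ 6.19%.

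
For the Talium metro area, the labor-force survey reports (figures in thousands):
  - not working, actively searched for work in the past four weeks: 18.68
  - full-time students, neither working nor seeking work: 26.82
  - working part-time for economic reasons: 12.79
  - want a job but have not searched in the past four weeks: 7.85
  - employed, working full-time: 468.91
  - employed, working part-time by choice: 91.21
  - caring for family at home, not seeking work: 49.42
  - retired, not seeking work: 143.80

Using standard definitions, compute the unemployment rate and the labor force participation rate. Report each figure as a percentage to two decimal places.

Unemployment rate ≈ 3.16%; labor force participation rate ≈ 72.19%.

Employed = 12.79 + 468.91 + 91.21 = 572.91 thousand (anyone who worked, including part-time for economic reasons, counts as employed).
Unemployed = 18.68 thousand.
Labor force = 572.91 + 18.68 = 591.59 thousand.
Not in labor force = 26.82 + 7.85 + 49.42 + 143.80 = 227.89 thousand (those not working and not actively searching are outside the labor force — including those who want a job but have given up searching).
Civilian working-age population = 591.59 + 227.89 = 819.48 thousand.
Unemployment rate = 18.68 / 591.59 = 3.16%.
Labor force participation rate = 591.59 / 819.48 = 72.19%.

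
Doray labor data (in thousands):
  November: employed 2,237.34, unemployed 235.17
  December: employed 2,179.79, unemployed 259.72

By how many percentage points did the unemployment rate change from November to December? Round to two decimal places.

The unemployment rate changed by +1.14 percentage points.

November: labor force = 2,237.34 + 235.17 = 2,472.51; u = 235.17/2,472.51 = 9.51%.
December: labor force = 2,179.79 + 259.72 = 2,439.51; u = 259.72/2,439.51 = 10.65%.
Change = 10.65% − 9.51% = +1.14 pp.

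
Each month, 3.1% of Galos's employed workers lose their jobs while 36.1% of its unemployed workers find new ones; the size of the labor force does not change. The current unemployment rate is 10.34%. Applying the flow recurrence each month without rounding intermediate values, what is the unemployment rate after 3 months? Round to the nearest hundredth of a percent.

With a fixed labor force, u_{t+1} = u_t + s·(1−u_t) − f·u_t = u_t·(1−s−f) + s.
Here 1−s−f = 0.608 and s = 0.031.
u_1 = 0.103400 × 0.608 + 0.031 = 0.093867.
u_2 = 0.093867 × 0.608 + 0.031 = 0.088071.
u_3 = 0.088071 × 0.608 + 0.031 = 0.084547.

Unemployment rate after three months ≈ 8.45%.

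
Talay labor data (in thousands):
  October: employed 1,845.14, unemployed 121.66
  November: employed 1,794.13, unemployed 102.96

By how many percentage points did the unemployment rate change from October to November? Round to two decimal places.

October: labor force = 1,845.14 + 121.66 = 1,966.80; u = 121.66/1,966.80 = 6.19%.
November: labor force = 1,794.13 + 102.96 = 1,897.09; u = 102.96/1,897.09 = 5.43%.
Change = 5.43% − 6.19% = −0.76 pp.

The unemployment rate changed by −0.76 percentage points.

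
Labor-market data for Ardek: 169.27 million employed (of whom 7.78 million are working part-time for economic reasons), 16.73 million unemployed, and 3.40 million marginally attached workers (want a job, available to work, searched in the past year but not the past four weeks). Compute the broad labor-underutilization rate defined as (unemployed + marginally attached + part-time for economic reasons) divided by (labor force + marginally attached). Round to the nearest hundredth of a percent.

Labor force = 169.27 + 16.73 = 186.00 million.
Numerator = 16.73 + 3.40 + 7.78 = 27.91 million.
Denominator = 186.00 + 3.40 = 189.40 million.
Broad rate = 27.91 / 189.40 = 14.74%.

Broad underutilization rate ≈ 14.74%.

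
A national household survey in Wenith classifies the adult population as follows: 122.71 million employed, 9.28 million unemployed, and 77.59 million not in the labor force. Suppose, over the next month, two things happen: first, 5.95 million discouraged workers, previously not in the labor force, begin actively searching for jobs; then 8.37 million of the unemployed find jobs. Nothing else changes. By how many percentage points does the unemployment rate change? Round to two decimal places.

The unemployment rate changes by −2.06 percentage points.

Initially, labor force = 122.71 + 9.28 = 131.99 million, so u = 9.28/131.99 = 7.03%.
After the first change, unemployed and labor force both rise by 5.95 → E = 122.71, U = 15.23, labor force = 137.94 million.
After the second change, unemployed falls and employed rises by 8.37; labor force unchanged → E = 131.08, U = 6.86, labor force = 137.94 million.
New unemployment rate = 6.86 / 137.94 = 4.97%.
Change = 4.97% − 7.03% = −2.06 percentage points.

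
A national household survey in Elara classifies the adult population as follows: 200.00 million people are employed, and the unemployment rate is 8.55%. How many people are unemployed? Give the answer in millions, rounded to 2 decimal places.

About 18.70 million are unemployed.

Let U be the number unemployed. The labor force is E + U, and U/(E+U) = 0.0855.
So U = 0.0855 × 200.00 / (1 − 0.0855) = 17.1000 / 0.9145 ≈ 18.70 million.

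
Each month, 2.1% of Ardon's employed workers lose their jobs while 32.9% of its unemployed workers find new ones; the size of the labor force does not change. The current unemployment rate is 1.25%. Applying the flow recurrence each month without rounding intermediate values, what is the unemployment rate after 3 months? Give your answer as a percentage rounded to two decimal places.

Unemployment rate after three months ≈ 4.70%.

With a fixed labor force, u_{t+1} = u_t + s·(1−u_t) − f·u_t = u_t·(1−s−f) + s.
Here 1−s−f = 0.650 and s = 0.021.
u_1 = 0.012500 × 0.650 + 0.021 = 0.029125.
u_2 = 0.029125 × 0.650 + 0.021 = 0.039931.
u_3 = 0.039931 × 0.650 + 0.021 = 0.046955.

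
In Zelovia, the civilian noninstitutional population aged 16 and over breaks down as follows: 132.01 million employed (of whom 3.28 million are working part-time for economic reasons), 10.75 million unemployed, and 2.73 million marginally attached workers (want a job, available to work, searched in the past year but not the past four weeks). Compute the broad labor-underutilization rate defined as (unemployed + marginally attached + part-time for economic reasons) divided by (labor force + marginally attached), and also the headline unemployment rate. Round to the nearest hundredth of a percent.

Broad underutilization rate ≈ 11.52%; headline unemployment rate ≈ 7.53%.

Labor force = 132.01 + 10.75 = 142.76 million.
Numerator = 10.75 + 2.73 + 3.28 = 16.76 million.
Denominator = 142.76 + 2.73 = 145.49 million.
Broad rate = 16.76 / 145.49 = 11.52%.
Headline unemployment rate = 10.75 / 142.76 = 7.53%.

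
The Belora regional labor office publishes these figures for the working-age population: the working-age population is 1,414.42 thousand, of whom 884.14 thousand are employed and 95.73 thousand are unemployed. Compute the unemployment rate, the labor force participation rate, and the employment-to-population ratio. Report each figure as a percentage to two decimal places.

Labor force = employed + unemployed = 884.14 + 95.73 = 979.87 thousand.
Unemployment rate = 95.73 / 979.87 = 9.77%.
Labor force participation rate = 979.87 / 1,414.42 = 69.28%.
Employment-population ratio = 884.14 / 1,414.42 = 62.51%.

Unemployment rate ≈ 9.77%; labor force participation rate ≈ 69.28%; employment-population ratio ≈ 62.51%.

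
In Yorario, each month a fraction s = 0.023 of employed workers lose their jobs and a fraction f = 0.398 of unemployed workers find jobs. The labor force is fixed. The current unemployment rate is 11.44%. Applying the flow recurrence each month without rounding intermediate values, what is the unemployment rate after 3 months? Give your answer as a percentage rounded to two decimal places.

Unemployment rate after three months ≈ 6.62%.

With a fixed labor force, u_{t+1} = u_t + s·(1−u_t) − f·u_t = u_t·(1−s−f) + s.
Here 1−s−f = 0.579 and s = 0.023.
u_1 = 0.114400 × 0.579 + 0.023 = 0.089238.
u_2 = 0.089238 × 0.579 + 0.023 = 0.074669.
u_3 = 0.074669 × 0.579 + 0.023 = 0.066233.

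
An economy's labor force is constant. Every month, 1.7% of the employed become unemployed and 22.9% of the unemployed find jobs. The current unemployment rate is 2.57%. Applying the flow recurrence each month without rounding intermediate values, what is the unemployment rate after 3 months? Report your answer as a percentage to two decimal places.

With a fixed labor force, u_{t+1} = u_t + s·(1−u_t) − f·u_t = u_t·(1−s−f) + s.
Here 1−s−f = 0.754 and s = 0.017.
u_1 = 0.025700 × 0.754 + 0.017 = 0.036378.
u_2 = 0.036378 × 0.754 + 0.017 = 0.044429.
u_3 = 0.044429 × 0.754 + 0.017 = 0.050499.

Unemployment rate after three months ≈ 5.05%.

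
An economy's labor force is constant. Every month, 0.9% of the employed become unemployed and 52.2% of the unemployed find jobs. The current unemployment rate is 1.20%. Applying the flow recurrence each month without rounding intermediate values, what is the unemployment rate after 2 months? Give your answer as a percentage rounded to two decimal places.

Unemployment rate after two months ≈ 1.59%.

With a fixed labor force, u_{t+1} = u_t + s·(1−u_t) − f·u_t = u_t·(1−s−f) + s.
Here 1−s−f = 0.469 and s = 0.009.
u_1 = 0.012000 × 0.469 + 0.009 = 0.014628.
u_2 = 0.014628 × 0.469 + 0.009 = 0.015861.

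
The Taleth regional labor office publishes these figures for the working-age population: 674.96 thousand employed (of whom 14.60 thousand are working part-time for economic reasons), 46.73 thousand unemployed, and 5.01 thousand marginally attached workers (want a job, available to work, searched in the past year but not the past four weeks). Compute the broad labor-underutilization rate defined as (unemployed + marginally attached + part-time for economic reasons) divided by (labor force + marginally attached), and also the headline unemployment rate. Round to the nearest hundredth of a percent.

Labor force = 674.96 + 46.73 = 721.69 thousand.
Numerator = 46.73 + 5.01 + 14.60 = 66.34 thousand.
Denominator = 721.69 + 5.01 = 726.70 thousand.
Broad rate = 66.34 / 726.70 = 9.13%.
Headline unemployment rate = 46.73 / 721.69 = 6.48%.

Broad underutilization rate ≈ 9.13%; headline unemployment rate ≈ 6.48%.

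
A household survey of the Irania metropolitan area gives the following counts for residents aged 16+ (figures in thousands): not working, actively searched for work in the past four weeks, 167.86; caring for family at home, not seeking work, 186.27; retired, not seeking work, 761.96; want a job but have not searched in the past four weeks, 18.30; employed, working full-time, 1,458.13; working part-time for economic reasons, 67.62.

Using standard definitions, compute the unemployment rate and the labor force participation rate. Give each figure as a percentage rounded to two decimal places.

Employed = 1,458.13 + 67.62 = 1,525.75 thousand (anyone who worked, including part-time for economic reasons, counts as employed).
Unemployed = 167.86 thousand.
Labor force = 1,525.75 + 167.86 = 1,693.61 thousand.
Not in labor force = 186.27 + 761.96 + 18.30 = 966.53 thousand (those not working and not actively searching are outside the labor force — including those who want a job but have given up searching).
Civilian working-age population = 1,693.61 + 966.53 = 2,660.14 thousand.
Unemployment rate = 167.86 / 1,693.61 = 9.91%.
Labor force participation rate = 1,693.61 / 2,660.14 = 63.67%.

Unemployment rate ≈ 9.91%; labor force participation rate ≈ 63.67%.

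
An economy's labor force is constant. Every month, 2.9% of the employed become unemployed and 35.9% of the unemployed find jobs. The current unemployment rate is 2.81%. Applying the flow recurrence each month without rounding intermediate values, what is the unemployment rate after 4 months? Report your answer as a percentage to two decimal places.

Unemployment rate after four months ≈ 6.82%.

With a fixed labor force, u_{t+1} = u_t + s·(1−u_t) − f·u_t = u_t·(1−s−f) + s.
Here 1−s−f = 0.612 and s = 0.029.
u_1 = 0.028100 × 0.612 + 0.029 = 0.046197.
u_2 = 0.046197 × 0.612 + 0.029 = 0.057273.
u_3 = 0.057273 × 0.612 + 0.029 = 0.064051.
u_4 = 0.064051 × 0.612 + 0.029 = 0.068199.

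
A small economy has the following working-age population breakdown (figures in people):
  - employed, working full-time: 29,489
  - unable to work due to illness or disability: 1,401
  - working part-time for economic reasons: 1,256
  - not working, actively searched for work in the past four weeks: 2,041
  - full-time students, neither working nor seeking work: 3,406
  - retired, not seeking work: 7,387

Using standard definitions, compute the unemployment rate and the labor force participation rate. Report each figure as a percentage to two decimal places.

Employed = 29,489 + 1,256 = 30,745 (anyone who worked, including part-time for economic reasons, counts as employed).
Unemployed = 2,041.
Labor force = 30,745 + 2,041 = 32,786.
Not in labor force = 1,401 + 3,406 + 7,387 = 12,194 (those not working and not actively searching are outside the labor force).
Civilian working-age population = 32,786 + 12,194 = 44,980.
Unemployment rate = 2,041 / 32,786 = 6.23%.
Labor force participation rate = 32,786 / 44,980 = 72.89%.

Unemployment rate ≈ 6.23%; labor force participation rate ≈ 72.89%.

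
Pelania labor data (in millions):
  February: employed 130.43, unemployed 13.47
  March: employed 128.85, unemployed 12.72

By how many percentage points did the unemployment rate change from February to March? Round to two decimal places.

The unemployment rate changed by −0.38 percentage points.

February: labor force = 130.43 + 13.47 = 143.90; u = 13.47/143.90 = 9.36%.
March: labor force = 128.85 + 12.72 = 141.57; u = 12.72/141.57 = 8.98%.
Change = 8.98% − 9.36% = −0.38 pp.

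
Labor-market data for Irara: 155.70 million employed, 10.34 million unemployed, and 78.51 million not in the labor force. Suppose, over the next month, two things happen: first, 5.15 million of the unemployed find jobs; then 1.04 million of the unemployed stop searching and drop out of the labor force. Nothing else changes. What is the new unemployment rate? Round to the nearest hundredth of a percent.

Initially, labor force = 155.70 + 10.34 = 166.04 million, so u = 10.34/166.04 = 6.23%.
After the first change, unemployed falls and employed rises by 5.15; labor force unchanged → E = 160.85, U = 5.19, labor force = 166.04 million.
After the second change, unemployed and labor force both fall by 1.04 → E = 160.85, U = 4.15, labor force = 165.00 million.
New unemployment rate = 4.15 / 165.00 = 2.52%.

New unemployment rate ≈ 2.52%.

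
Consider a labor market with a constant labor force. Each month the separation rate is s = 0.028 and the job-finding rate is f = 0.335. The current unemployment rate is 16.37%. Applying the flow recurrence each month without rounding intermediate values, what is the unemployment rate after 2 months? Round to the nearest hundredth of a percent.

Unemployment rate after two months ≈ 11.23%.

With a fixed labor force, u_{t+1} = u_t + s·(1−u_t) − f·u_t = u_t·(1−s−f) + s.
Here 1−s−f = 0.637 and s = 0.028.
u_1 = 0.163700 × 0.637 + 0.028 = 0.132277.
u_2 = 0.132277 × 0.637 + 0.028 = 0.112260.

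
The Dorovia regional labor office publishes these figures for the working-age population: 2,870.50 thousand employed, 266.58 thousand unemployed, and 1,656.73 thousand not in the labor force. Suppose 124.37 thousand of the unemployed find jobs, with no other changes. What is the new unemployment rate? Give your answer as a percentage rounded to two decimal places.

Initially, labor force = 2,870.50 + 266.58 = 3,137.08 thousand, so u = 266.58/3,137.08 = 8.50%.
After the change, unemployed falls and employed rises by 124.37; labor force unchanged → E = 2,994.87, U = 142.21, labor force = 3,137.08 thousand.
New unemployment rate = 142.21 / 3,137.08 = 4.53%.

New unemployment rate ≈ 4.53%.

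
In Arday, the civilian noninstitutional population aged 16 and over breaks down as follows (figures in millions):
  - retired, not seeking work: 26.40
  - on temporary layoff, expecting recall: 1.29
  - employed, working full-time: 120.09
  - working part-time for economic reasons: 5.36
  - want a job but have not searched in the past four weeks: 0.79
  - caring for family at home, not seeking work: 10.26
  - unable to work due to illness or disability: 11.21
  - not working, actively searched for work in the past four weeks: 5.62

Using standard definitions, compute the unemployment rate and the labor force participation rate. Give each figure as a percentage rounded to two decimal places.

Unemployment rate ≈ 5.22%; labor force participation rate ≈ 73.12%.

Employed = 120.09 + 5.36 = 125.45 million (anyone who worked, including part-time for economic reasons, counts as employed).
Unemployed = 1.29 + 5.62 = 6.91 million (jobless and actively searching, or on temporary layoff).
Labor force = 125.45 + 6.91 = 132.36 million.
Not in labor force = 26.40 + 0.79 + 10.26 + 11.21 = 48.66 million (those not working and not actively searching are outside the labor force — including those who want a job but have given up searching).
Civilian working-age population = 132.36 + 48.66 = 181.02 million.
Unemployment rate = 6.91 / 132.36 = 5.22%.
Labor force participation rate = 132.36 / 181.02 = 73.12%.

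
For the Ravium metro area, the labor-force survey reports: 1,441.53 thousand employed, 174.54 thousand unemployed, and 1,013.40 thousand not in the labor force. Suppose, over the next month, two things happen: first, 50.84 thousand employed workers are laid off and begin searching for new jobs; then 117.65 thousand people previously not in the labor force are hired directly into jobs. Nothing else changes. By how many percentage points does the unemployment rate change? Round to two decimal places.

The unemployment rate changes by +2.20 percentage points.

Initially, labor force = 1,441.53 + 174.54 = 1,616.07 thousand, so u = 174.54/1,616.07 = 10.80%.
After the first change, employed falls and unemployed rises by 50.84; labor force unchanged → E = 1,390.69, U = 225.38, labor force = 1,616.07 thousand.
After the second change, employed and labor force both rise by 117.65; unemployed unchanged → E = 1,508.34, U = 225.38, labor force = 1,733.72 thousand.
New unemployment rate = 225.38 / 1,733.72 = 13.00%.
Change = 13.00% − 10.80% = +2.20 percentage points.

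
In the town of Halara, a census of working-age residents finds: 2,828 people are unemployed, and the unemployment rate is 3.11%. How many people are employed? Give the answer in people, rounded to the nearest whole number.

About 88,104 are employed.

Labor force = U / u = 2,828 / 0.0311 ≈ 90,932.
Employed = labor force − unemployed = 90,932 − 2,828 = 88,104.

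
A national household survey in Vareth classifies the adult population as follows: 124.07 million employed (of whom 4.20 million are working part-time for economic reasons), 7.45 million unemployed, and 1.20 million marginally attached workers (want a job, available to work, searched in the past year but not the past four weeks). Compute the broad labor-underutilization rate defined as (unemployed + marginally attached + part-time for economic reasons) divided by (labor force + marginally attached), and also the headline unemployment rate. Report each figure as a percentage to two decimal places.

Broad underutilization rate ≈ 9.68%; headline unemployment rate ≈ 5.66%.

Labor force = 124.07 + 7.45 = 131.52 million.
Numerator = 7.45 + 1.20 + 4.20 = 12.85 million.
Denominator = 131.52 + 1.20 = 132.72 million.
Broad rate = 12.85 / 132.72 = 9.68%.
Headline unemployment rate = 7.45 / 131.52 = 5.66%.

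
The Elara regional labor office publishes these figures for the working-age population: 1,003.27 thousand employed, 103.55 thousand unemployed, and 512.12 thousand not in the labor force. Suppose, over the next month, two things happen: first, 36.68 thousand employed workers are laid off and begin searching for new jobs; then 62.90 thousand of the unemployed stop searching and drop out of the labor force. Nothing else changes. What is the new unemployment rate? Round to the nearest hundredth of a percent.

Initially, labor force = 1,003.27 + 103.55 = 1,106.82 thousand, so u = 103.55/1,106.82 = 9.36%.
After the first change, employed falls and unemployed rises by 36.68; labor force unchanged → E = 966.59, U = 140.23, labor force = 1,106.82 thousand.
After the second change, unemployed and labor force both fall by 62.90 → E = 966.59, U = 77.33, labor force = 1,043.92 thousand.
New unemployment rate = 77.33 / 1,043.92 = 7.41%.

New unemployment rate ≈ 7.41%.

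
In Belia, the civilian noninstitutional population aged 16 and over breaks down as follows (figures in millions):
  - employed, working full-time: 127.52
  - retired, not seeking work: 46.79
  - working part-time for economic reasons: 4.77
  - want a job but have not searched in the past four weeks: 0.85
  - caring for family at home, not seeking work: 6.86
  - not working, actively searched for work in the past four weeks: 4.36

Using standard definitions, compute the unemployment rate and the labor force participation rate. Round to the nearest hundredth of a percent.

Unemployment rate ≈ 3.19%; labor force participation rate ≈ 71.49%.

Employed = 127.52 + 4.77 = 132.29 million (anyone who worked, including part-time for economic reasons, counts as employed).
Unemployed = 4.36 million.
Labor force = 132.29 + 4.36 = 136.65 million.
Not in labor force = 46.79 + 0.85 + 6.86 = 54.50 million (those not working and not actively searching are outside the labor force — including those who want a job but have given up searching).
Civilian working-age population = 136.65 + 54.50 = 191.15 million.
Unemployment rate = 4.36 / 136.65 = 3.19%.
Labor force participation rate = 136.65 / 191.15 = 71.49%.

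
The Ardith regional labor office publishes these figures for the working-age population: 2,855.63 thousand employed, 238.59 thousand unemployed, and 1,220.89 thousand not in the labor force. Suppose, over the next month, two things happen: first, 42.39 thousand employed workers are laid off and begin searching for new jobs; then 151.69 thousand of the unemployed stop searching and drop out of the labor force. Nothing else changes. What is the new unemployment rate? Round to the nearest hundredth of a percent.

Initially, labor force = 2,855.63 + 238.59 = 3,094.22 thousand, so u = 238.59/3,094.22 = 7.71%.
After the first change, employed falls and unemployed rises by 42.39; labor force unchanged → E = 2,813.24, U = 280.98, labor force = 3,094.22 thousand.
After the second change, unemployed and labor force both fall by 151.69 → E = 2,813.24, U = 129.29, labor force = 2,942.53 thousand.
New unemployment rate = 129.29 / 2,942.53 = 4.39%.

New unemployment rate ≈ 4.39%.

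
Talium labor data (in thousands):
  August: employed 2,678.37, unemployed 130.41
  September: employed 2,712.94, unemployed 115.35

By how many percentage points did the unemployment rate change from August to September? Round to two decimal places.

August: labor force = 2,678.37 + 130.41 = 2,808.78; u = 130.41/2,808.78 = 4.64%.
September: labor force = 2,712.94 + 115.35 = 2,828.29; u = 115.35/2,828.29 = 4.08%.
Change = 4.08% − 4.64% = −0.56 pp.

The unemployment rate changed by −0.56 percentage points.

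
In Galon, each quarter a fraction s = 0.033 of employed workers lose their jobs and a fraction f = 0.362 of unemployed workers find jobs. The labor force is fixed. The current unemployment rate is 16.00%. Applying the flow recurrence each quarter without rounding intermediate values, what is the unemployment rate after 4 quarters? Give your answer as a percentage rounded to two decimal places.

Unemployment rate after four quarters ≈ 9.38%.

With a fixed labor force, u_{t+1} = u_t + s·(1−u_t) − f·u_t = u_t·(1−s−f) + s.
Here 1−s−f = 0.605 and s = 0.033.
u_1 = 0.160000 × 0.605 + 0.033 = 0.129800.
u_2 = 0.129800 × 0.605 + 0.033 = 0.111529.
u_3 = 0.111529 × 0.605 + 0.033 = 0.100475.
u_4 = 0.100475 × 0.605 + 0.033 = 0.093787.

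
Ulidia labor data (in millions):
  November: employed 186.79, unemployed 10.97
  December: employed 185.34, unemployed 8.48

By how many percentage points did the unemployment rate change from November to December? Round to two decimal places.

November: labor force = 186.79 + 10.97 = 197.76; u = 10.97/197.76 = 5.55%.
December: labor force = 185.34 + 8.48 = 193.82; u = 8.48/193.82 = 4.38%.
Change = 4.38% − 5.55% = −1.17 pp.

The unemployment rate changed by −1.17 percentage points.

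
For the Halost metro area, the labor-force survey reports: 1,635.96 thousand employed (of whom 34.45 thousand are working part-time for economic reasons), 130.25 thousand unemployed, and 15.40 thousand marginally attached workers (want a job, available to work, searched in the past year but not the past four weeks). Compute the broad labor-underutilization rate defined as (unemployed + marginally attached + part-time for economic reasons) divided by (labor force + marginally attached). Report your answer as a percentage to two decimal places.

Broad underutilization rate ≈ 10.11%.

Labor force = 1,635.96 + 130.25 = 1,766.21 thousand.
Numerator = 130.25 + 15.40 + 34.45 = 180.10 thousand.
Denominator = 1,766.21 + 15.40 = 1,781.61 thousand.
Broad rate = 180.10 / 1,781.61 = 10.11%.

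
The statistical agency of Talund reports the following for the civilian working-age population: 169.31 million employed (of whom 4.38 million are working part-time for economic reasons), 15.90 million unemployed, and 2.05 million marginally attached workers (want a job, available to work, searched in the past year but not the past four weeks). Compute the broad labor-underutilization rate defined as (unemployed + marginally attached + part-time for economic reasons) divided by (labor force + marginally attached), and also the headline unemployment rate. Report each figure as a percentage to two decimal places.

Labor force = 169.31 + 15.90 = 185.21 million.
Numerator = 15.90 + 2.05 + 4.38 = 22.33 million.
Denominator = 185.21 + 2.05 = 187.26 million.
Broad rate = 22.33 / 187.26 = 11.92%.
Headline unemployment rate = 15.90 / 185.21 = 8.58%.

Broad underutilization rate ≈ 11.92%; headline unemployment rate ≈ 8.58%.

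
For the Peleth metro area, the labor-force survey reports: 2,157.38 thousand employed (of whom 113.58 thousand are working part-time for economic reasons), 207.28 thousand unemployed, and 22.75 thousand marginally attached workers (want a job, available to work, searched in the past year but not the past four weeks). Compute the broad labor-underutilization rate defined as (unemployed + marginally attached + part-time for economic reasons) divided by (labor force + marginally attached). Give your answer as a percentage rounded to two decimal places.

Broad underutilization rate ≈ 14.39%.

Labor force = 2,157.38 + 207.28 = 2,364.66 thousand.
Numerator = 207.28 + 22.75 + 113.58 = 343.61 thousand.
Denominator = 2,364.66 + 22.75 = 2,387.41 thousand.
Broad rate = 343.61 / 2,387.41 = 14.39%.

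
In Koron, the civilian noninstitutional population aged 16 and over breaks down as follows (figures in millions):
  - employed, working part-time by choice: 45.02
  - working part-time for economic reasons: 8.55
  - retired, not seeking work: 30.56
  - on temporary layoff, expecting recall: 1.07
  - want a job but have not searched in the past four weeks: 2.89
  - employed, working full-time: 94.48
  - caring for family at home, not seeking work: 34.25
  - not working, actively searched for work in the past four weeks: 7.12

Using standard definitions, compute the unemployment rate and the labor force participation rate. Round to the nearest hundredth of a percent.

Unemployment rate ≈ 5.24%; labor force participation rate ≈ 69.77%.

Employed = 45.02 + 8.55 + 94.48 = 148.05 million (anyone who worked, including part-time for economic reasons, counts as employed).
Unemployed = 1.07 + 7.12 = 8.19 million (jobless and actively searching, or on temporary layoff).
Labor force = 148.05 + 8.19 = 156.24 million.
Not in labor force = 30.56 + 2.89 + 34.25 = 67.70 million (those not working and not actively searching are outside the labor force — including those who want a job but have given up searching).
Civilian working-age population = 156.24 + 67.70 = 223.94 million.
Unemployment rate = 8.19 / 156.24 = 5.24%.
Labor force participation rate = 156.24 / 223.94 = 69.77%.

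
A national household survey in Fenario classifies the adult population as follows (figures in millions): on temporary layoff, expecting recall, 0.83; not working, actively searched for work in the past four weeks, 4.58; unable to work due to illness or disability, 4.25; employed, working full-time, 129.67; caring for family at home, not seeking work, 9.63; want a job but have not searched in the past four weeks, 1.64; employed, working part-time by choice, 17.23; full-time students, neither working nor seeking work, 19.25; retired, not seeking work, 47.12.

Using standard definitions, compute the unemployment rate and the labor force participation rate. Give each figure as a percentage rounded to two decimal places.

Unemployment rate ≈ 3.55%; labor force participation rate ≈ 65.03%.

Employed = 129.67 + 17.23 = 146.90 million.
Unemployed = 0.83 + 4.58 = 5.41 million (jobless and actively searching, or on temporary layoff).
Labor force = 146.90 + 5.41 = 152.31 million.
Not in labor force = 4.25 + 9.63 + 1.64 + 19.25 + 47.12 = 81.89 million (those not working and not actively searching are outside the labor force — including those who want a job but have given up searching).
Civilian working-age population = 152.31 + 81.89 = 234.20 million.
Unemployment rate = 5.41 / 152.31 = 3.55%.
Labor force participation rate = 152.31 / 234.20 = 65.03%.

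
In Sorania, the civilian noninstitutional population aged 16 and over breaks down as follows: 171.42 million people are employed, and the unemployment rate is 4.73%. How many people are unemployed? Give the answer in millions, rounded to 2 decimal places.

Let U be the number unemployed. The labor force is E + U, and U/(E+U) = 0.0473.
So U = 0.0473 × 171.42 / (1 − 0.0473) = 8.1082 / 0.9527 ≈ 8.51 million.

About 8.51 million are unemployed.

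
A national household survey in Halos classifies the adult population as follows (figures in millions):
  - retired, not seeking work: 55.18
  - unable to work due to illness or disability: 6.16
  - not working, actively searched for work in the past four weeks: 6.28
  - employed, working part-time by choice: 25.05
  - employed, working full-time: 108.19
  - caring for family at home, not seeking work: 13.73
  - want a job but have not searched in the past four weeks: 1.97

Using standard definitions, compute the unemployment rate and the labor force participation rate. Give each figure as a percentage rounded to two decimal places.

Employed = 25.05 + 108.19 = 133.24 million.
Unemployed = 6.28 million.
Labor force = 133.24 + 6.28 = 139.52 million.
Not in labor force = 55.18 + 6.16 + 13.73 + 1.97 = 77.04 million (those not working and not actively searching are outside the labor force — including those who want a job but have given up searching).
Civilian working-age population = 139.52 + 77.04 = 216.56 million.
Unemployment rate = 6.28 / 139.52 = 4.50%.
Labor force participation rate = 139.52 / 216.56 = 64.43%.

Unemployment rate ≈ 4.50%; labor force participation rate ≈ 64.43%.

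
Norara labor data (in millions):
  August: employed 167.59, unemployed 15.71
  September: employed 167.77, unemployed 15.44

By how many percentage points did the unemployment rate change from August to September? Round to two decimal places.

The unemployment rate changed by −0.14 percentage points.

August: labor force = 167.59 + 15.71 = 183.30; u = 15.71/183.30 = 8.57%.
September: labor force = 167.77 + 15.44 = 183.21; u = 15.44/183.21 = 8.43%.
Change = 8.43% − 8.57% = −0.14 pp.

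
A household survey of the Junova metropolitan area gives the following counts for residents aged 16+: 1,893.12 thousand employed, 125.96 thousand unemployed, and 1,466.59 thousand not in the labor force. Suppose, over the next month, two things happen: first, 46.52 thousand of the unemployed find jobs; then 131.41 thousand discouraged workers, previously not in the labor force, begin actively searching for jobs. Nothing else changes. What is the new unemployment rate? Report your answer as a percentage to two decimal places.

Initially, labor force = 1,893.12 + 125.96 = 2,019.08 thousand, so u = 125.96/2,019.08 = 6.24%.
After the first change, unemployed falls and employed rises by 46.52; labor force unchanged → E = 1,939.64, U = 79.44, labor force = 2,019.08 thousand.
After the second change, unemployed and labor force both rise by 131.41 → E = 1,939.64, U = 210.85, labor force = 2,150.49 thousand.
New unemployment rate = 210.85 / 2,150.49 = 9.80%.

New unemployment rate ≈ 9.80%.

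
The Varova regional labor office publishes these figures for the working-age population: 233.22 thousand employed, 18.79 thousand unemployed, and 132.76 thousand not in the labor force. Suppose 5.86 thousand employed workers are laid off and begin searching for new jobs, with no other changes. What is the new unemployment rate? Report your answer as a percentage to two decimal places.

Initially, labor force = 233.22 + 18.79 = 252.01 thousand, so u = 18.79/252.01 = 7.46%.
After the change, employed falls and unemployed rises by 5.86; labor force unchanged → E = 227.36, U = 24.65, labor force = 252.01 thousand.
New unemployment rate = 24.65 / 252.01 = 9.78%.

New unemployment rate ≈ 9.78%.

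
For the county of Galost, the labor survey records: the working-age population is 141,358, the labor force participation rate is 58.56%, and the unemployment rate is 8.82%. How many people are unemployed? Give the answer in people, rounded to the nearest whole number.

Labor force = 0.5856 × 141,358 = 82,779.
Unemployed = 0.0882 × 82,779 ≈ 7,301.

About 7,301 are unemployed.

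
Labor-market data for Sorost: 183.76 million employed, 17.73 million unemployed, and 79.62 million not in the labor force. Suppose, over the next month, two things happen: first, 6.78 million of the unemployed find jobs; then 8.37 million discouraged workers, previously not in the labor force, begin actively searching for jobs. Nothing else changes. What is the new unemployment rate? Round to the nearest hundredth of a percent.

New unemployment rate ≈ 9.21%.

Initially, labor force = 183.76 + 17.73 = 201.49 million, so u = 17.73/201.49 = 8.80%.
After the first change, unemployed falls and employed rises by 6.78; labor force unchanged → E = 190.54, U = 10.95, labor force = 201.49 million.
After the second change, unemployed and labor force both rise by 8.37 → E = 190.54, U = 19.32, labor force = 209.86 million.
New unemployment rate = 19.32 / 209.86 = 9.21%.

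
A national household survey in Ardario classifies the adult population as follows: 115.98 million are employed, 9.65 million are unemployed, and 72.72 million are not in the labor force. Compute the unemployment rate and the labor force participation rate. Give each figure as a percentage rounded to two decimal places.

Labor force = employed + unemployed = 115.98 + 9.65 = 125.63 million.
Working-age population = 125.63 + 72.72 = 198.35 million.
Unemployment rate = 9.65 / 125.63 = 7.68%.
Labor force participation rate = 125.63 / 198.35 = 63.34%.

Unemployment rate ≈ 7.68%; labor force participation rate ≈ 63.34%.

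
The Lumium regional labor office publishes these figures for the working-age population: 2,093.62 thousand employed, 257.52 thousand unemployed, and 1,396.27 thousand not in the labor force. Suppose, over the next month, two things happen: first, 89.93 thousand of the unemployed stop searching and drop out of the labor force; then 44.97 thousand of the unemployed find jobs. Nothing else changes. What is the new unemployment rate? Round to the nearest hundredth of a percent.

Initially, labor force = 2,093.62 + 257.52 = 2,351.14 thousand, so u = 257.52/2,351.14 = 10.95%.
After the first change, unemployed and labor force both fall by 89.93 → E = 2,093.62, U = 167.59, labor force = 2,261.21 thousand.
After the second change, unemployed falls and employed rises by 44.97; labor force unchanged → E = 2,138.59, U = 122.62, labor force = 2,261.21 thousand.
New unemployment rate = 122.62 / 2,261.21 = 5.42%.

New unemployment rate ≈ 5.42%.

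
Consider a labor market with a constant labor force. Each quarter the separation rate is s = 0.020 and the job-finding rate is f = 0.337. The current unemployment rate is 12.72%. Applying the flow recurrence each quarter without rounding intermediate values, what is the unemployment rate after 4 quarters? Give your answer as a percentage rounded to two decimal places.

With a fixed labor force, u_{t+1} = u_t + s·(1−u_t) − f·u_t = u_t·(1−s−f) + s.
Here 1−s−f = 0.643 and s = 0.020.
u_1 = 0.127200 × 0.643 + 0.020 = 0.101790.
u_2 = 0.101790 × 0.643 + 0.020 = 0.085451.
u_3 = 0.085451 × 0.643 + 0.020 = 0.074945.
u_4 = 0.074945 × 0.643 + 0.020 = 0.068190.

Unemployment rate after four quarters ≈ 6.82%.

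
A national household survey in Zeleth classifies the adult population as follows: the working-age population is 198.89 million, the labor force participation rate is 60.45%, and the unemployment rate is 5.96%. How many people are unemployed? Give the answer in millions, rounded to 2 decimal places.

About 7.17 million are unemployed.

Labor force = 0.6045 × 198.89 = 120.23 million.
Unemployed = 0.0596 × 120.23 ≈ 7.17 million.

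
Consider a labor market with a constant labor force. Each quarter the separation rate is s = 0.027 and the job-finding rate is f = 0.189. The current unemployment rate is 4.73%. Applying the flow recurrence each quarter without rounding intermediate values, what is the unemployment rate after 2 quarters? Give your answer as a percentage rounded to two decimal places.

Unemployment rate after two quarters ≈ 7.72%.

With a fixed labor force, u_{t+1} = u_t + s·(1−u_t) − f·u_t = u_t·(1−s−f) + s.
Here 1−s−f = 0.784 and s = 0.027.
u_1 = 0.047300 × 0.784 + 0.027 = 0.064083.
u_2 = 0.064083 × 0.784 + 0.027 = 0.077241.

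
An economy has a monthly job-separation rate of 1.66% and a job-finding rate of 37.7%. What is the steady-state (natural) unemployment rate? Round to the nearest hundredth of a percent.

Steady-state unemployment rate ≈ 4.22%.

At steady state the flows balance: s·E = f·U, so U/(E+U) = s/(s+f).
u* = 1.66 / (1.66 + 37.7) = 1.66 / 39.36 = 4.22%.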